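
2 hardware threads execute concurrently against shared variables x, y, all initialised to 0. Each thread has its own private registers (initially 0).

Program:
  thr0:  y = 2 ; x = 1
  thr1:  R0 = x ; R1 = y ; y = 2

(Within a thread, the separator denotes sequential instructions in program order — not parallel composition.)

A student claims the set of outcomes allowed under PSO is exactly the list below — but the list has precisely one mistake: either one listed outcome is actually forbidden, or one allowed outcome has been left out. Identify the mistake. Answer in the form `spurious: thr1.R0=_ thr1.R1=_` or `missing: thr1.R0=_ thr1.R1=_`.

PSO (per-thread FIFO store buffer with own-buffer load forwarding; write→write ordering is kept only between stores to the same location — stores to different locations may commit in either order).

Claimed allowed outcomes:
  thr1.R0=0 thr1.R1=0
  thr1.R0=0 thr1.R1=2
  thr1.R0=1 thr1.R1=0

outcome vector order: (thr1.R0,thr1.R1)
PSO (4): 00, 02, 10, 12
PSO∖claimed = {12}

missing: thr1.R0=1 thr1.R1=2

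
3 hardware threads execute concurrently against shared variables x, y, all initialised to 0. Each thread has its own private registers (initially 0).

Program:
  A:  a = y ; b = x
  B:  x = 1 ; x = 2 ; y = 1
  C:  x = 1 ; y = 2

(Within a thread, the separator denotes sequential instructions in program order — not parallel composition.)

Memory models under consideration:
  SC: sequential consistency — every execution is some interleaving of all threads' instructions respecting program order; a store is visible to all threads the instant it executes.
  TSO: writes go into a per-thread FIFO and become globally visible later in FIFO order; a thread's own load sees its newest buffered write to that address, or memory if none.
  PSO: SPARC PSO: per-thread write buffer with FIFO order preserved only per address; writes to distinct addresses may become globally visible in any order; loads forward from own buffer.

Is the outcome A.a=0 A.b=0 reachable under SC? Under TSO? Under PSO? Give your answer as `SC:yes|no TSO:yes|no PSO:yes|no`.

outcome vector order: (A.a,A.b)
under SC → <0 0>, <0 1>, <0 2>, <1 1>, <1 2>, <2 1>, <2 2>
under TSO → <0 0>, <0 1>, <0 2>, <1 1>, <1 2>, <2 1>, <2 2>
under PSO → <0 0>, <0 1>, <0 2>, <1 0>, <1 1>, <1 2>, <2 0>, <2 1>, <2 2>
target <0 0> ∈ {SC,TSO,PSO}

SC:yes TSO:yes PSO:yes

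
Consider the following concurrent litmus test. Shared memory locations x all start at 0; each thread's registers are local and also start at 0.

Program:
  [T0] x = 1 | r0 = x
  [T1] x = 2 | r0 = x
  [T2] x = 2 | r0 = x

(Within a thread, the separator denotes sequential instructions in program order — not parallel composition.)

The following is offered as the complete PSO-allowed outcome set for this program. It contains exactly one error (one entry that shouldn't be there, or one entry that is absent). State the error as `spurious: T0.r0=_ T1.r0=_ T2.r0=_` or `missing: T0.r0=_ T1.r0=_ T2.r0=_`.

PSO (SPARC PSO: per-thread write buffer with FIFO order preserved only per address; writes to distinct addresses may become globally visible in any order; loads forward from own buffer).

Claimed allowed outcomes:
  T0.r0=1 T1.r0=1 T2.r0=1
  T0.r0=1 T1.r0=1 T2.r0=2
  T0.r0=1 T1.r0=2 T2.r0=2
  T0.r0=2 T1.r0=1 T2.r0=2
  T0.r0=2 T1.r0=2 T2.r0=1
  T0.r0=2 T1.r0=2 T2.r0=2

missing: T0.r0=1 T1.r0=2 T2.r0=1

outcome vector order: (T0.r0,T1.r0,T2.r0)
[PSO] allowed = {111; 112; 121; 122; 212; 221; 222}
PSO∖claimed = {121}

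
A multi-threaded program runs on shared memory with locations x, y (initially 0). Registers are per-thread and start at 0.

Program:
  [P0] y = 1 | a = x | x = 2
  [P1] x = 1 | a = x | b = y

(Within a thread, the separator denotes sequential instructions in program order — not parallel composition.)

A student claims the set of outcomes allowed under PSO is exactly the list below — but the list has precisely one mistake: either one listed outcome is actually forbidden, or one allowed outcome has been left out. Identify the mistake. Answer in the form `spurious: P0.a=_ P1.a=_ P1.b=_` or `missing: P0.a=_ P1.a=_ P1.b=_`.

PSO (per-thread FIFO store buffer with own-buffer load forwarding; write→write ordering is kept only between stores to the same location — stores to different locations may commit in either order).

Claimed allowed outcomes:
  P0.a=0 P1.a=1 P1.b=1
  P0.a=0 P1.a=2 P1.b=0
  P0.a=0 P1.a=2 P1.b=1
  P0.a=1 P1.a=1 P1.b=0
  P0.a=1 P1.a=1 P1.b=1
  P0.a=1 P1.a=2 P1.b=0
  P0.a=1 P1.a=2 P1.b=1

missing: P0.a=0 P1.a=1 P1.b=0

outcome vector order: (P0.a,P1.a,P1.b)
[PSO] allowed = {(0,1,0), (0,1,1), (0,2,0), (0,2,1), (1,1,0), (1,1,1), (1,2,0), (1,2,1)}
PSO∖claimed = {(0,1,0)}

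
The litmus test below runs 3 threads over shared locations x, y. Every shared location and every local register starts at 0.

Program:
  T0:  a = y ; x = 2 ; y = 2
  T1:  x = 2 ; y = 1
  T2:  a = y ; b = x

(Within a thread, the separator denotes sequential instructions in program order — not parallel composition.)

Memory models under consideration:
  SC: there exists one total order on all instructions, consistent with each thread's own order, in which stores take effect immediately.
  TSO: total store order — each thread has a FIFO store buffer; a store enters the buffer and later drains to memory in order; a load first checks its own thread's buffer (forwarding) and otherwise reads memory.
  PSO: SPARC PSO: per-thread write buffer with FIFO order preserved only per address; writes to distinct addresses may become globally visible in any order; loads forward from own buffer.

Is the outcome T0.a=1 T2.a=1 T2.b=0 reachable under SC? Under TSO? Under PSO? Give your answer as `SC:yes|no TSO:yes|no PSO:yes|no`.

SC:no TSO:no PSO:yes

outcome vector order: (T0.a,T2.a,T2.b)
SC (8): <0 0 0> <0 0 2> <0 1 2> <0 2 2> <1 0 0> <1 0 2> <1 1 2> <1 2 2>
TSO (8): <0 0 0> <0 0 2> <0 1 2> <0 2 2> <1 0 0> <1 0 2> <1 1 2> <1 2 2>
PSO (12): <0 0 0> <0 0 2> <0 1 0> <0 1 2> <0 2 0> <0 2 2> <1 0 0> <1 0 2> <1 1 0> <1 1 2> <1 2 0> <1 2 2>
target <1 1 0> ∈ {PSO}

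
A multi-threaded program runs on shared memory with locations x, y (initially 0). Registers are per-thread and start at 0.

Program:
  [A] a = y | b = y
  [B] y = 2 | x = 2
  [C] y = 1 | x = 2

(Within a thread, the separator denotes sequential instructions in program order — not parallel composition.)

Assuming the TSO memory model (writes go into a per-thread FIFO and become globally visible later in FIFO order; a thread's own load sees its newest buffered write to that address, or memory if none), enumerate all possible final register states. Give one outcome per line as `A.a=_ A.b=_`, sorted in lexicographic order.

outcome vector order: (A.a,A.b)
|TSO outcomes| = 7

A.a=0 A.b=0
A.a=0 A.b=1
A.a=0 A.b=2
A.a=1 A.b=1
A.a=1 A.b=2
A.a=2 A.b=1
A.a=2 A.b=2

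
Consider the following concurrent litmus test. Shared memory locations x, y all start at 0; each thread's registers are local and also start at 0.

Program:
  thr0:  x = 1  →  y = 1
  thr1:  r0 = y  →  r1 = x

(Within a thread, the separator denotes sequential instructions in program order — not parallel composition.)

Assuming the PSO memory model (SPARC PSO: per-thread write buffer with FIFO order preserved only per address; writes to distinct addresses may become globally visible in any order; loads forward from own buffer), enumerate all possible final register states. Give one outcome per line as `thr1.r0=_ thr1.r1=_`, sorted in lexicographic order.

outcome vector order: (thr1.r0,thr1.r1)
|PSO outcomes| = 4

thr1.r0=0 thr1.r1=0
thr1.r0=0 thr1.r1=1
thr1.r0=1 thr1.r1=0
thr1.r0=1 thr1.r1=1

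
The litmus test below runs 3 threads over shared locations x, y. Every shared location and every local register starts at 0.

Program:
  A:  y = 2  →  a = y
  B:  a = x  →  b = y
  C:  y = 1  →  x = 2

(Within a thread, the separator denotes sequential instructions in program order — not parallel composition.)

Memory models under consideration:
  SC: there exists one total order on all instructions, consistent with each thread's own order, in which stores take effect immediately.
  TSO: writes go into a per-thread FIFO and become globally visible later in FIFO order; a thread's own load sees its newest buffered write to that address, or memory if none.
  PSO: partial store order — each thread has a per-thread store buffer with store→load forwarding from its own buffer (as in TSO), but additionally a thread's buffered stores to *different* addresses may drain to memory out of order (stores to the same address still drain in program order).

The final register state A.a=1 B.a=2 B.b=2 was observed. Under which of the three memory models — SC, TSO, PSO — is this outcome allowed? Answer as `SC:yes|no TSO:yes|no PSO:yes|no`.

outcome vector order: (A.a,B.a,B.b)
SC: 9 outcomes — {100; 101; 102; 121; 200; 201; 202; 221; 222}
TSO: 9 outcomes — {100; 101; 102; 121; 200; 201; 202; 221; 222}
PSO: 12 outcomes — {100; 101; 102; 120; 121; 122; 200; 201; 202; 220; 221; 222}
target 122 ∈ {PSO}

SC:no TSO:no PSO:yes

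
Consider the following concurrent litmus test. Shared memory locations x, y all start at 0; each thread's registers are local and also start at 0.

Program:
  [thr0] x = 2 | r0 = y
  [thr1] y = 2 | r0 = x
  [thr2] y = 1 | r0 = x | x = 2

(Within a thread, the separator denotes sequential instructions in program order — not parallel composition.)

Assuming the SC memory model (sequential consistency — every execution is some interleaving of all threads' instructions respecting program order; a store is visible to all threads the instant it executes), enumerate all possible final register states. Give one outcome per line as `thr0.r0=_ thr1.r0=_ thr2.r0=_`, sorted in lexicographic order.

outcome vector order: (thr0.r0,thr1.r0,thr2.r0)
|SC outcomes| = 9

thr0.r0=0 thr1.r0=2 thr2.r0=2
thr0.r0=1 thr1.r0=0 thr2.r0=0
thr0.r0=1 thr1.r0=0 thr2.r0=2
thr0.r0=1 thr1.r0=2 thr2.r0=0
thr0.r0=1 thr1.r0=2 thr2.r0=2
thr0.r0=2 thr1.r0=0 thr2.r0=0
thr0.r0=2 thr1.r0=0 thr2.r0=2
thr0.r0=2 thr1.r0=2 thr2.r0=0
thr0.r0=2 thr1.r0=2 thr2.r0=2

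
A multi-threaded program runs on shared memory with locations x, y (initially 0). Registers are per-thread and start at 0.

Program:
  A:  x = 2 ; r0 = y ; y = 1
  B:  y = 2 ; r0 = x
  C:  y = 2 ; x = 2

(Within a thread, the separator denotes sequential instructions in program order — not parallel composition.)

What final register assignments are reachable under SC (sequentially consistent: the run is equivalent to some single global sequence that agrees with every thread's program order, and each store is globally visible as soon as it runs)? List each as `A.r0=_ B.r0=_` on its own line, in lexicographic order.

A.r0=0 B.r0=2
A.r0=2 B.r0=0
A.r0=2 B.r0=2

outcome vector order: (A.r0,B.r0)
|SC outcomes| = 3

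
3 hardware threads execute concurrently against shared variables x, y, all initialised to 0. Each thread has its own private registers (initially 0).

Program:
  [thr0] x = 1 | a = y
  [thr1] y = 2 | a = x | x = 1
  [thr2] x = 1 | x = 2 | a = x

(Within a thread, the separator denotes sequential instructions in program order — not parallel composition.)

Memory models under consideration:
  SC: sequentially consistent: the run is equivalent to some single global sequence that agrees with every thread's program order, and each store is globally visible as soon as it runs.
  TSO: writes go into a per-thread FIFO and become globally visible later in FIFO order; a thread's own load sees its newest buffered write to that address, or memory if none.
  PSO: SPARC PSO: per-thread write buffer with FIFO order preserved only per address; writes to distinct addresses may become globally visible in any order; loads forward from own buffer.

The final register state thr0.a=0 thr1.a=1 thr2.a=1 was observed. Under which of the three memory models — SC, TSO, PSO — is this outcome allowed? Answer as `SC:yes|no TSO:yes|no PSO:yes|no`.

SC:yes TSO:yes PSO:yes

outcome vector order: (thr0.a,thr1.a,thr2.a)
SC: 10 outcomes — {011; 012; 021; 022; 201; 202; 211; 212; 221; 222}
TSO: 12 outcomes — {001; 002; 011; 012; 021; 022; 201; 202; 211; 212; 221; 222}
PSO: 12 outcomes — {001; 002; 011; 012; 021; 022; 201; 202; 211; 212; 221; 222}
target 011 ∈ {SC,TSO,PSO}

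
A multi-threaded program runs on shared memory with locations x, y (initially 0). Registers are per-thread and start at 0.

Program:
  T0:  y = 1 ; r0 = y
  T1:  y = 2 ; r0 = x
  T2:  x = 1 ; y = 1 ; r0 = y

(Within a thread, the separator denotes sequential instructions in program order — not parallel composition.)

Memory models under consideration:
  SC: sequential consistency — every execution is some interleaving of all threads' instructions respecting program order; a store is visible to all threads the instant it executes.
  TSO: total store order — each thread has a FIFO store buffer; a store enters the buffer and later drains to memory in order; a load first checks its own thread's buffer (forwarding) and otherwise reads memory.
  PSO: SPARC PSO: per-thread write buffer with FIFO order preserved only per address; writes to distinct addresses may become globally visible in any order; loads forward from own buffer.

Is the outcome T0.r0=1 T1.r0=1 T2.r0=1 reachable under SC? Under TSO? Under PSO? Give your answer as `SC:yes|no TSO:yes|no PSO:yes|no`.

outcome vector order: (T0.r0,T1.r0,T2.r0)
SC (6): 1/0/1 1/1/1 1/1/2 2/0/1 2/1/1 2/1/2
TSO (8): 1/0/1 1/0/2 1/1/1 1/1/2 2/0/1 2/0/2 2/1/1 2/1/2
PSO (8): 1/0/1 1/0/2 1/1/1 1/1/2 2/0/1 2/0/2 2/1/1 2/1/2
target 1/1/1 ∈ {SC,TSO,PSO}

SC:yes TSO:yes PSO:yes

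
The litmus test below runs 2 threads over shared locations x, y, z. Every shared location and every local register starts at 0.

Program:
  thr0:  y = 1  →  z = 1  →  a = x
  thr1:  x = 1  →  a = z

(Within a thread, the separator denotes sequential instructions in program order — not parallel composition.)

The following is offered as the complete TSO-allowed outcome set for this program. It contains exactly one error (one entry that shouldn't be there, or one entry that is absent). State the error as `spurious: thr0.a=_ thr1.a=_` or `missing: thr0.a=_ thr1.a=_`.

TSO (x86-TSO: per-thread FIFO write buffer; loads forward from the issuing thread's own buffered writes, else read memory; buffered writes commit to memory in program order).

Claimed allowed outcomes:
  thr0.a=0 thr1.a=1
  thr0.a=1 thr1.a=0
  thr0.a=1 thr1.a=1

outcome vector order: (thr0.a,thr1.a)
[TSO] allowed = {(0,0); (0,1); (1,0); (1,1)}
TSO∖claimed = {(0,0)}

missing: thr0.a=0 thr1.a=0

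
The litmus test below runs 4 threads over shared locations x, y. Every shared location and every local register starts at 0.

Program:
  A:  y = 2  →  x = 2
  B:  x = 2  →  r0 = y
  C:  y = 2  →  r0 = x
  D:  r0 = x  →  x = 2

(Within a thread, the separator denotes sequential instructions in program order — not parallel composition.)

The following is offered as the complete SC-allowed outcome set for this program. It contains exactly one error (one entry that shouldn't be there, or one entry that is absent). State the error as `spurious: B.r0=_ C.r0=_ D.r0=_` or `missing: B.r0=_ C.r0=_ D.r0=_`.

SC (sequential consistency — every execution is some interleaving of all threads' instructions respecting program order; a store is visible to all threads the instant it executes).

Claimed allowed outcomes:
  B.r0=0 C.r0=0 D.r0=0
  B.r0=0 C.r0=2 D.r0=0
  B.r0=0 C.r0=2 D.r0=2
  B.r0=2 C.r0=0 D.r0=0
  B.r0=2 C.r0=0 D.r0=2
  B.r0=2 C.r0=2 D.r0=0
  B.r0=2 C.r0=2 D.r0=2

spurious: B.r0=0 C.r0=0 D.r0=0

outcome vector order: (B.r0,C.r0,D.r0)
SC: 6 outcomes — {<0 2 0> <0 2 2> <2 0 0> <2 0 2> <2 2 0> <2 2 2>}
claimed∖SC = {<0 0 0>}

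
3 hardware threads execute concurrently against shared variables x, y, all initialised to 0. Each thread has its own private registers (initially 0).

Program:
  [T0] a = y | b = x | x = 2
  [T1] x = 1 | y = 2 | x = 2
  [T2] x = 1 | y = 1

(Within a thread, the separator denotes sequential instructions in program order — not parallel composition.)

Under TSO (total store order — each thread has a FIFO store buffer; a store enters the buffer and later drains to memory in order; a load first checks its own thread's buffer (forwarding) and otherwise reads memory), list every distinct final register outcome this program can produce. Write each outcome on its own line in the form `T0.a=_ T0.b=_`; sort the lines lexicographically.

T0.a=0 T0.b=0
T0.a=0 T0.b=1
T0.a=0 T0.b=2
T0.a=1 T0.b=1
T0.a=1 T0.b=2
T0.a=2 T0.b=1
T0.a=2 T0.b=2

outcome vector order: (T0.a,T0.b)
|TSO outcomes| = 7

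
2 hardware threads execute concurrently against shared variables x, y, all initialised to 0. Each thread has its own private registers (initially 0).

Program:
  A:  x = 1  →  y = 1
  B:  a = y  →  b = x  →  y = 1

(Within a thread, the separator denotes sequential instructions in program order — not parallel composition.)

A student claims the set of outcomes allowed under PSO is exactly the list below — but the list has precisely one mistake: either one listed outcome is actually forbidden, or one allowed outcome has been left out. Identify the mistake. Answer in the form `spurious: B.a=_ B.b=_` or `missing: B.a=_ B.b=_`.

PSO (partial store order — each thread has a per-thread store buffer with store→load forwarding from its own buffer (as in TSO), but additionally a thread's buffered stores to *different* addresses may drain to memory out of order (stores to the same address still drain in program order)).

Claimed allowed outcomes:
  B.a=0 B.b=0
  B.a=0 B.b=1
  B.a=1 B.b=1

missing: B.a=1 B.b=0

outcome vector order: (B.a,B.b)
under PSO → <0 0>, <0 1>, <1 0>, <1 1>
PSO∖claimed = {<1 0>}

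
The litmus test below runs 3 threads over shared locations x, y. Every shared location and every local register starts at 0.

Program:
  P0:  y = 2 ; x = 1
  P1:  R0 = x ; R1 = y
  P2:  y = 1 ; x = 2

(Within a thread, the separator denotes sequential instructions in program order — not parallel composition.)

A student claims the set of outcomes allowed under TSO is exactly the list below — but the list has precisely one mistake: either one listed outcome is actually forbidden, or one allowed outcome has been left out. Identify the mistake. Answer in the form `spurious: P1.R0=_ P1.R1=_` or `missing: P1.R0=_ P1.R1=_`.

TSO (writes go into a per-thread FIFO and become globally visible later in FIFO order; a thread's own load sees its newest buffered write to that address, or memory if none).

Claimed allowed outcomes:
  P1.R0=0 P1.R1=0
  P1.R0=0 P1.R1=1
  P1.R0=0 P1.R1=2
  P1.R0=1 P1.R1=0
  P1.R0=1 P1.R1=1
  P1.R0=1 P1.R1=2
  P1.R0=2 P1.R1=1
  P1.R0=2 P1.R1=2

spurious: P1.R0=1 P1.R1=0

outcome vector order: (P1.R0,P1.R1)
[TSO] allowed = {<0 0>, <0 1>, <0 2>, <1 1>, <1 2>, <2 1>, <2 2>}
claimed∖TSO = {<1 0>}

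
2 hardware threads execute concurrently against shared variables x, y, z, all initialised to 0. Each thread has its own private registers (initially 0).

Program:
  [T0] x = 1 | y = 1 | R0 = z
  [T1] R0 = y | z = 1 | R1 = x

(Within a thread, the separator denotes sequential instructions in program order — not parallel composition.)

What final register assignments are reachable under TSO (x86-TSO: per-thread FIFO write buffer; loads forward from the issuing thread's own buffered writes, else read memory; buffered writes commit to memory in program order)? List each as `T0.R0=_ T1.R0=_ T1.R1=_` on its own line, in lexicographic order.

T0.R0=0 T1.R0=0 T1.R1=0
T0.R0=0 T1.R0=0 T1.R1=1
T0.R0=0 T1.R0=1 T1.R1=1
T0.R0=1 T1.R0=0 T1.R1=0
T0.R0=1 T1.R0=0 T1.R1=1
T0.R0=1 T1.R0=1 T1.R1=1

outcome vector order: (T0.R0,T1.R0,T1.R1)
|TSO outcomes| = 6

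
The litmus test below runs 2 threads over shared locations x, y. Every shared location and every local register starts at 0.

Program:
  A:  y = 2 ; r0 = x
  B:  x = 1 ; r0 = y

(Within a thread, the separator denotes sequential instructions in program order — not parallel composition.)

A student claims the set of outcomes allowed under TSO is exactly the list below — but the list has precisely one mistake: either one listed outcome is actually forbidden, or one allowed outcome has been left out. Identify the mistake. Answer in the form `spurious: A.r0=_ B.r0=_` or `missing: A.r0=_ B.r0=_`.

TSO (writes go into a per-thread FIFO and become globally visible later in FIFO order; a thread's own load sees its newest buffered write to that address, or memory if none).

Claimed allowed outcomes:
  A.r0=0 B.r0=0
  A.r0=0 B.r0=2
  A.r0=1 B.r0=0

missing: A.r0=1 B.r0=2

outcome vector order: (A.r0,B.r0)
[TSO] allowed = {0/0; 0/2; 1/0; 1/2}
TSO∖claimed = {1/2}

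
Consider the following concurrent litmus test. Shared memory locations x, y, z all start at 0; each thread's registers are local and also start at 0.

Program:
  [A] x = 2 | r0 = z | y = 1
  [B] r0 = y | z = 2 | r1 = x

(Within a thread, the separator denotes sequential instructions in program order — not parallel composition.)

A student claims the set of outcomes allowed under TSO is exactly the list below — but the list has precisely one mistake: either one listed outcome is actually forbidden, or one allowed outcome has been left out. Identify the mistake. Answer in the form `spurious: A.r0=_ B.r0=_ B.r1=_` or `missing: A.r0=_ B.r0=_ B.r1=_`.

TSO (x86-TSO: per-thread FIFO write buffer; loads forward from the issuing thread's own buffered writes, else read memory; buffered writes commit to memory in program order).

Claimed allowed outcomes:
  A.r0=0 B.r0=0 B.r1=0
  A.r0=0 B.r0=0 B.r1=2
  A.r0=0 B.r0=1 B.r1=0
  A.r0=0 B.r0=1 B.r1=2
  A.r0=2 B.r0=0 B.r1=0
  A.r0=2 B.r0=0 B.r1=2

spurious: A.r0=0 B.r0=1 B.r1=0

outcome vector order: (A.r0,B.r0,B.r1)
[TSO] allowed = {000 002 012 200 202}
claimed∖TSO = {010}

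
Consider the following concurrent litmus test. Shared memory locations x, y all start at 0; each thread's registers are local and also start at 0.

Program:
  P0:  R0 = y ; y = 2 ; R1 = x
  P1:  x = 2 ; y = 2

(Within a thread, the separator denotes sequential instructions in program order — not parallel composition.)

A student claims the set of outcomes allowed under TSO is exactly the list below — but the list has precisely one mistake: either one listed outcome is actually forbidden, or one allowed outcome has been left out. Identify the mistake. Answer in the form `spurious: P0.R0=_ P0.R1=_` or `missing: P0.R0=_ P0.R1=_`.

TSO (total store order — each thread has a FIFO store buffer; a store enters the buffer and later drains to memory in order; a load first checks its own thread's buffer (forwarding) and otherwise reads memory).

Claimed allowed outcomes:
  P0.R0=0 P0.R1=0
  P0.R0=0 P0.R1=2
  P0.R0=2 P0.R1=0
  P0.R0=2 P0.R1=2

spurious: P0.R0=2 P0.R1=0

outcome vector order: (P0.R0,P0.R1)
TSO: 3 outcomes — {00; 02; 22}
claimed∖TSO = {20}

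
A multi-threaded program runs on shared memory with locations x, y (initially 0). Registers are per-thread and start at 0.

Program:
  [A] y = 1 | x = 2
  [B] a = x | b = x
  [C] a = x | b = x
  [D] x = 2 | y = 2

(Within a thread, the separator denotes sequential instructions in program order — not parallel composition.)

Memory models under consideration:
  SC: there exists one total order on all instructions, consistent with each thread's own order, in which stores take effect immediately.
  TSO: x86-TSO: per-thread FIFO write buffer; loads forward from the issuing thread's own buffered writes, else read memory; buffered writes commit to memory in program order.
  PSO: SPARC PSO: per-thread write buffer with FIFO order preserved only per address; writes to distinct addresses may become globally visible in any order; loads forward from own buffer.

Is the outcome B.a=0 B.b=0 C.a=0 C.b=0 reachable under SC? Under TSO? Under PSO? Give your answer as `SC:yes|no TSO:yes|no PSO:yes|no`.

SC:yes TSO:yes PSO:yes

outcome vector order: (B.a,B.b,C.a,C.b)
under SC → <0 0 0 0> <0 0 0 2> <0 0 2 2> <0 2 0 0> <0 2 0 2> <0 2 2 2> <2 2 0 0> <2 2 0 2> <2 2 2 2>
under TSO → <0 0 0 0> <0 0 0 2> <0 0 2 2> <0 2 0 0> <0 2 0 2> <0 2 2 2> <2 2 0 0> <2 2 0 2> <2 2 2 2>
under PSO → <0 0 0 0> <0 0 0 2> <0 0 2 2> <0 2 0 0> <0 2 0 2> <0 2 2 2> <2 2 0 0> <2 2 0 2> <2 2 2 2>
target <0 0 0 0> ∈ {SC,TSO,PSO}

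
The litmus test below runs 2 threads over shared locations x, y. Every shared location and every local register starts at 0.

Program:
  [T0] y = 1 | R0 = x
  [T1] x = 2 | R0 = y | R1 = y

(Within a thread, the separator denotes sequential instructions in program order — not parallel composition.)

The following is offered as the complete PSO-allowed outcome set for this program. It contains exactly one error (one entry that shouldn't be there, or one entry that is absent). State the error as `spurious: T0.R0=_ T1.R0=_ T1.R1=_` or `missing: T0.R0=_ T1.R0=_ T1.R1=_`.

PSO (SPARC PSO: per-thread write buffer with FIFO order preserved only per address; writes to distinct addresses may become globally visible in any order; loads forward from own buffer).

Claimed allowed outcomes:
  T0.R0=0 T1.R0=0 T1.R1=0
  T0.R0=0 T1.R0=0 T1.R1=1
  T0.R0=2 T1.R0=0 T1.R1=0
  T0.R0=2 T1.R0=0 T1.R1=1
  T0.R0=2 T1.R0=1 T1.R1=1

outcome vector order: (T0.R0,T1.R0,T1.R1)
PSO (6): 000; 001; 011; 200; 201; 211
PSO∖claimed = {011}

missing: T0.R0=0 T1.R0=1 T1.R1=1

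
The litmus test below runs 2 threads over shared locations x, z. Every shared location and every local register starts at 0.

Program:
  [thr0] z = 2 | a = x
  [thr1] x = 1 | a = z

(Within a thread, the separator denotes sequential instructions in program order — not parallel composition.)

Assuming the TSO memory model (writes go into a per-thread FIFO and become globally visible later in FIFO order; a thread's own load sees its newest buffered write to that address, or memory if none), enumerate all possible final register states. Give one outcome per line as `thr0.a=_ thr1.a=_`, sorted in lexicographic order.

thr0.a=0 thr1.a=0
thr0.a=0 thr1.a=2
thr0.a=1 thr1.a=0
thr0.a=1 thr1.a=2

outcome vector order: (thr0.a,thr1.a)
|TSO outcomes| = 4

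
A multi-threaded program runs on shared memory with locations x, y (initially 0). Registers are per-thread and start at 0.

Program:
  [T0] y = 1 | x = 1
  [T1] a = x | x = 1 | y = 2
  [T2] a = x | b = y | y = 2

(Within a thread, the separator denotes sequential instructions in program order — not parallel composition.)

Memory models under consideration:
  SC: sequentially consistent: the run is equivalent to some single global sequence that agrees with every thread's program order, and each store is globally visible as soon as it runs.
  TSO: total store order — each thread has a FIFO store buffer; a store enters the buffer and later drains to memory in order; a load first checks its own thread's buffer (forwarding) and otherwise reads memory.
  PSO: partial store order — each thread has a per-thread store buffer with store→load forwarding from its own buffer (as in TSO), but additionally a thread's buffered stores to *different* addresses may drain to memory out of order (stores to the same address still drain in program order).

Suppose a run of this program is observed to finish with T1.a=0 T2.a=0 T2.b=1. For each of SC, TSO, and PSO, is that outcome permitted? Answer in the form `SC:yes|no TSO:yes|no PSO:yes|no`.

outcome vector order: (T1.a,T2.a,T2.b)
SC (11): (0,0,0); (0,0,1); (0,0,2); (0,1,0); (0,1,1); (0,1,2); (1,0,0); (1,0,1); (1,0,2); (1,1,1); (1,1,2)
TSO (11): (0,0,0); (0,0,1); (0,0,2); (0,1,0); (0,1,1); (0,1,2); (1,0,0); (1,0,1); (1,0,2); (1,1,1); (1,1,2)
PSO (12): (0,0,0); (0,0,1); (0,0,2); (0,1,0); (0,1,1); (0,1,2); (1,0,0); (1,0,1); (1,0,2); (1,1,0); (1,1,1); (1,1,2)
target (0,0,1) ∈ {SC,TSO,PSO}

SC:yes TSO:yes PSO:yes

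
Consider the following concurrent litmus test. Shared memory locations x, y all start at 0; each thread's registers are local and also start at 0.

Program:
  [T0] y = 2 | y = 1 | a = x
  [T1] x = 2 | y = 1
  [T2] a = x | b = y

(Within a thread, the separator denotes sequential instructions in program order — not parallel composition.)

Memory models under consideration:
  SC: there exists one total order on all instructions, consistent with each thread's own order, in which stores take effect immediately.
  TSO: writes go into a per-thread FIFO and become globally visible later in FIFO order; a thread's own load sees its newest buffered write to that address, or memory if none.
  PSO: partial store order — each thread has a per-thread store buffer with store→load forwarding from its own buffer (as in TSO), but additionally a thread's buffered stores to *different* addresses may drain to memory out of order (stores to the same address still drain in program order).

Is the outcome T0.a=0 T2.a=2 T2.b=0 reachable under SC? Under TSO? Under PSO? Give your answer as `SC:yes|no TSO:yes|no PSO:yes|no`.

SC:no TSO:yes PSO:yes

outcome vector order: (T0.a,T2.a,T2.b)
[SC] allowed = {(0,0,0); (0,0,1); (0,0,2); (0,2,1); (2,0,0); (2,0,1); (2,0,2); (2,2,0); (2,2,1); (2,2,2)}
[TSO] allowed = {(0,0,0); (0,0,1); (0,0,2); (0,2,0); (0,2,1); (0,2,2); (2,0,0); (2,0,1); (2,0,2); (2,2,0); (2,2,1); (2,2,2)}
[PSO] allowed = {(0,0,0); (0,0,1); (0,0,2); (0,2,0); (0,2,1); (0,2,2); (2,0,0); (2,0,1); (2,0,2); (2,2,0); (2,2,1); (2,2,2)}
target (0,2,0) ∈ {TSO,PSO}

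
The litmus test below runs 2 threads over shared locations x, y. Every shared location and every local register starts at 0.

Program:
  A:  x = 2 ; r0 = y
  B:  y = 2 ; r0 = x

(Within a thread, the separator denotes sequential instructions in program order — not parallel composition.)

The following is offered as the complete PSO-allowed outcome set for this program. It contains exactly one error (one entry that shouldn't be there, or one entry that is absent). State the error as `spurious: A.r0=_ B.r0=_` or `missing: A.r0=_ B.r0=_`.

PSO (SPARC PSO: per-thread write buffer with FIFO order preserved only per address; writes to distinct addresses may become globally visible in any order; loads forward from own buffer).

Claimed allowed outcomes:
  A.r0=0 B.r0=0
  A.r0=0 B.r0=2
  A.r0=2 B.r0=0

missing: A.r0=2 B.r0=2

outcome vector order: (A.r0,B.r0)
PSO: 4 outcomes — {<0 0>, <0 2>, <2 0>, <2 2>}
PSO∖claimed = {<2 2>}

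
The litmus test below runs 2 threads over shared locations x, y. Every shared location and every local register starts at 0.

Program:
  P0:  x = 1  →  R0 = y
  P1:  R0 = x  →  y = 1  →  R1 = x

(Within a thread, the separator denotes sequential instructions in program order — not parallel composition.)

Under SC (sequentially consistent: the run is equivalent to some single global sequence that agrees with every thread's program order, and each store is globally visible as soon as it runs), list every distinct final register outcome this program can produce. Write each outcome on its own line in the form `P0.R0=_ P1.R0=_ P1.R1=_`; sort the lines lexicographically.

P0.R0=0 P1.R0=0 P1.R1=1
P0.R0=0 P1.R0=1 P1.R1=1
P0.R0=1 P1.R0=0 P1.R1=0
P0.R0=1 P1.R0=0 P1.R1=1
P0.R0=1 P1.R0=1 P1.R1=1

outcome vector order: (P0.R0,P1.R0,P1.R1)
|SC outcomes| = 5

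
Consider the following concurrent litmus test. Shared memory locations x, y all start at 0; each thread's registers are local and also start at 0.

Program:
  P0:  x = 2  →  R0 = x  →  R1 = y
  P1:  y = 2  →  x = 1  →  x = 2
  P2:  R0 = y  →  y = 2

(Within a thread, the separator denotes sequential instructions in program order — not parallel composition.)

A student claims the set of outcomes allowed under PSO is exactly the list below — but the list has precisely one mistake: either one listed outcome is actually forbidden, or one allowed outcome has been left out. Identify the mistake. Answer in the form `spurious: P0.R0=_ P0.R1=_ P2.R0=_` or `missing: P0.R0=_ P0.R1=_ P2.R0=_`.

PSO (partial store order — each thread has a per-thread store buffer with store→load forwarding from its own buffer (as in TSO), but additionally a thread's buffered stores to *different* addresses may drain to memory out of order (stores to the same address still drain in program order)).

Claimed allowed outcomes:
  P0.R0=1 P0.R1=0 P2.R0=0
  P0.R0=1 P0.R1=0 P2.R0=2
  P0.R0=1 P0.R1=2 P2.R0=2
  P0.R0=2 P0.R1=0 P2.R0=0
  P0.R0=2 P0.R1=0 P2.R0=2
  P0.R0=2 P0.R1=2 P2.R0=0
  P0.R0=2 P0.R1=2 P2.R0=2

missing: P0.R0=1 P0.R1=2 P2.R0=0

outcome vector order: (P0.R0,P0.R1,P2.R0)
PSO: 8 outcomes — {1/0/0 1/0/2 1/2/0 1/2/2 2/0/0 2/0/2 2/2/0 2/2/2}
PSO∖claimed = {1/2/0}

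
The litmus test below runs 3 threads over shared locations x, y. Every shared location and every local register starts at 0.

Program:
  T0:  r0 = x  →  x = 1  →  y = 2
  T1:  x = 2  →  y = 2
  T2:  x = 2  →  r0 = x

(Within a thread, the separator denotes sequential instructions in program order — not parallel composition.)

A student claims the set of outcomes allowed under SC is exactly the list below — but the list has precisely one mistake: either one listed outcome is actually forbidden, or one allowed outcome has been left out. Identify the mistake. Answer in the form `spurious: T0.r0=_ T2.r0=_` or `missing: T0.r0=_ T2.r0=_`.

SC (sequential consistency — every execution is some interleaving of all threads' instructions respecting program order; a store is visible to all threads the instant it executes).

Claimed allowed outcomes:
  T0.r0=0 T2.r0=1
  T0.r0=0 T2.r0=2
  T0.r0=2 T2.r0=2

outcome vector order: (T0.r0,T2.r0)
SC: 4 outcomes — {<0 1> <0 2> <2 1> <2 2>}
SC∖claimed = {<2 1>}

missing: T0.r0=2 T2.r0=1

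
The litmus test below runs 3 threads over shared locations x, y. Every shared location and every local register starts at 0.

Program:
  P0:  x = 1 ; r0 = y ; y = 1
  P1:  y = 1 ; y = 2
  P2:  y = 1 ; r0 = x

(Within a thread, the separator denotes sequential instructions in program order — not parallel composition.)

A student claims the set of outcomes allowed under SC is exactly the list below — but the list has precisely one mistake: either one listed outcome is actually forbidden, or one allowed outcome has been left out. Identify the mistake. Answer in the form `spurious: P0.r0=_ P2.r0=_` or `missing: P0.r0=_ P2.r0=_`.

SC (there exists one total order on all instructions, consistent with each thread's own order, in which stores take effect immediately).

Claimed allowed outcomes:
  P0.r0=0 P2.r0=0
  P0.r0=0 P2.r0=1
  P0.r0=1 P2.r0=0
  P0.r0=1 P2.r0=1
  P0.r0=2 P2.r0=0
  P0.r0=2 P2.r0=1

outcome vector order: (P0.r0,P2.r0)
SC: 5 outcomes — {01; 10; 11; 20; 21}
claimed∖SC = {00}

spurious: P0.r0=0 P2.r0=0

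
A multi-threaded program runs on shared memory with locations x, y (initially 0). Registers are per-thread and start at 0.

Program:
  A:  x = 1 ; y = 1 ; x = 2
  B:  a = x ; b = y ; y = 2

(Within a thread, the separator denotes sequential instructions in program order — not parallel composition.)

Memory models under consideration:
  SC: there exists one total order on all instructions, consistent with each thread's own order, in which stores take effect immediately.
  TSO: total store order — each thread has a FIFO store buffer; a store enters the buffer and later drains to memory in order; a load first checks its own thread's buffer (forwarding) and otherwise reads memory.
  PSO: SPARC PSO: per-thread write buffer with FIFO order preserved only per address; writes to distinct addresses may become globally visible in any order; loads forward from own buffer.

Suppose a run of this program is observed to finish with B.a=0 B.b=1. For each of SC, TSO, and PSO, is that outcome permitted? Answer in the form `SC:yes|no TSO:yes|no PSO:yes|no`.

outcome vector order: (B.a,B.b)
under SC → 0/0 0/1 1/0 1/1 2/1
under TSO → 0/0 0/1 1/0 1/1 2/1
under PSO → 0/0 0/1 1/0 1/1 2/0 2/1
target 0/1 ∈ {SC,TSO,PSO}

SC:yes TSO:yes PSO:yes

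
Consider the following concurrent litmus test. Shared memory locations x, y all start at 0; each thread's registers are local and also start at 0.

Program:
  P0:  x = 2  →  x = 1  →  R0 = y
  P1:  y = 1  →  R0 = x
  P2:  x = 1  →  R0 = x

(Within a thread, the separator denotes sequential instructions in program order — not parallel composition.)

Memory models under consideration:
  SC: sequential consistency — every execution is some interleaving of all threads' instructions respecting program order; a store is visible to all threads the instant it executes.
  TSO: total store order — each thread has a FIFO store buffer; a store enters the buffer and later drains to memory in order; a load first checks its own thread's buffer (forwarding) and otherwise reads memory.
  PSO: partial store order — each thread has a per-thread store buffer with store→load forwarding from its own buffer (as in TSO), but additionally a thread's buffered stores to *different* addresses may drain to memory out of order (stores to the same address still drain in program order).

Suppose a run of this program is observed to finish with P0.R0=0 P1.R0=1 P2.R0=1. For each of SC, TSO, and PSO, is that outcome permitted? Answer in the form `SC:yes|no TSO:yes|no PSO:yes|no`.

SC:yes TSO:yes PSO:yes

outcome vector order: (P0.R0,P1.R0,P2.R0)
under SC → <0 1 1>; <0 1 2>; <1 0 1>; <1 0 2>; <1 1 1>; <1 1 2>; <1 2 1>; <1 2 2>
under TSO → <0 0 1>; <0 0 2>; <0 1 1>; <0 1 2>; <0 2 1>; <0 2 2>; <1 0 1>; <1 0 2>; <1 1 1>; <1 1 2>; <1 2 1>; <1 2 2>
under PSO → <0 0 1>; <0 0 2>; <0 1 1>; <0 1 2>; <0 2 1>; <0 2 2>; <1 0 1>; <1 0 2>; <1 1 1>; <1 1 2>; <1 2 1>; <1 2 2>
target <0 1 1> ∈ {SC,TSO,PSO}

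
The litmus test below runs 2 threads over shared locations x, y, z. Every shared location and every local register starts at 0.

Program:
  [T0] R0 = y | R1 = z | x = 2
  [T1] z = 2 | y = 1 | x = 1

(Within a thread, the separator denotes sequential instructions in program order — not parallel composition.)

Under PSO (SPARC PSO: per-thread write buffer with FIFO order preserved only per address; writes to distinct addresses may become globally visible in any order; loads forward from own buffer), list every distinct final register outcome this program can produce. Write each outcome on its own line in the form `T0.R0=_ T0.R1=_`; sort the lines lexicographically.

outcome vector order: (T0.R0,T0.R1)
|PSO outcomes| = 4

T0.R0=0 T0.R1=0
T0.R0=0 T0.R1=2
T0.R0=1 T0.R1=0
T0.R0=1 T0.R1=2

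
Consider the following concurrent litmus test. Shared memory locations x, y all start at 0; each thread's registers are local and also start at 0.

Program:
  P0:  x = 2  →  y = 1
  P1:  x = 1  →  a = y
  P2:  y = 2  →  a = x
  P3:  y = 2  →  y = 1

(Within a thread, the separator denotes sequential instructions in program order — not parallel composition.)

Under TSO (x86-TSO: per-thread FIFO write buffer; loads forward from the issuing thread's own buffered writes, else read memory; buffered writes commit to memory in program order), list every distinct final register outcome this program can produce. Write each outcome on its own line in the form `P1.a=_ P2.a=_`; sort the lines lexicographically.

outcome vector order: (P1.a,P2.a)
|TSO outcomes| = 9

P1.a=0 P2.a=0
P1.a=0 P2.a=1
P1.a=0 P2.a=2
P1.a=1 P2.a=0
P1.a=1 P2.a=1
P1.a=1 P2.a=2
P1.a=2 P2.a=0
P1.a=2 P2.a=1
P1.a=2 P2.a=2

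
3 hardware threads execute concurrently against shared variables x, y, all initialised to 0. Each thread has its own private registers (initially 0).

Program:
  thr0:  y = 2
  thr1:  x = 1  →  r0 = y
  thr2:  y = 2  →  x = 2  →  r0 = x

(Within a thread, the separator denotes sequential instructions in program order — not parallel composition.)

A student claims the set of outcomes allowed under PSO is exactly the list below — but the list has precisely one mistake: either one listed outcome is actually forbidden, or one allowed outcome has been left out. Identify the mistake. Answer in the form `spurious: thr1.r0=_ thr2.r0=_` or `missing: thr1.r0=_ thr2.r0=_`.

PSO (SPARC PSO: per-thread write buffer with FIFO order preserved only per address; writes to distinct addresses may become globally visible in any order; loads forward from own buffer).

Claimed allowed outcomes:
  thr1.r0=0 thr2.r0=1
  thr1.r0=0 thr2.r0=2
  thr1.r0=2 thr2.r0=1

outcome vector order: (thr1.r0,thr2.r0)
PSO: 4 outcomes — {<0 1>; <0 2>; <2 1>; <2 2>}
PSO∖claimed = {<2 2>}

missing: thr1.r0=2 thr2.r0=2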